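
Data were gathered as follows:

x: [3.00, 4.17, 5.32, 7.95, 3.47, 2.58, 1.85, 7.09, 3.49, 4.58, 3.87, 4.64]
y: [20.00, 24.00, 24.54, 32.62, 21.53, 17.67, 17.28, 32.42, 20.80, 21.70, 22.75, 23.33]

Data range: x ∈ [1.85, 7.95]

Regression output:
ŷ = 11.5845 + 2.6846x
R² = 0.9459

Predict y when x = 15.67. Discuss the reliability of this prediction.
ŷ = 53.6522 (extrapolation — x = 15.67 lies outside [1.85, 7.95], so reliability is low).

Prediction calculation:
ŷ = 11.5845 + 2.6846 × 15.67
ŷ = 53.6522

Reliability:
- Data range: x ∈ [1.85, 7.95]
- Prediction point: x = 15.67 is 7.72 units above the observed range → this is EXTRAPOLATION, not interpolation

Why that matters here:
- R² describes fit only over the sampled x values; it says nothing about behaviour beyond them
- Real relationships often flatten, saturate, or turn nonlinear at extremes
- There are no observations near this x to validate the fitted line there

Report the number if required, but flag clearly that it is an extrapolation.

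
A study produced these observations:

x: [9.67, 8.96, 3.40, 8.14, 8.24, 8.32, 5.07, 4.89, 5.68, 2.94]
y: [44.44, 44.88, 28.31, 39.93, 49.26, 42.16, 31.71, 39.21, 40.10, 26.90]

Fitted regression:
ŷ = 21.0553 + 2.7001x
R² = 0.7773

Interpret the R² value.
The model explains 77.73% of the variance in y (R² = 0.7773), leaving 22.27% unexplained; the fit is strong.

R² (coefficient of determination) measures the proportion of variance in y explained by the regression model.

Here R² = 0.7773:
- Explained: 77.73% of the variation in y
- Unexplained (residual): 100% − 77.73% = 22.27%
- Rule of thumb (below 0.3 weak; 0.3 to below 0.7 moderate; 0.7 and above strong) → strong

Equivalently, for simple linear regression R² = r², so |r| = √0.7773 ≈ 0.8816.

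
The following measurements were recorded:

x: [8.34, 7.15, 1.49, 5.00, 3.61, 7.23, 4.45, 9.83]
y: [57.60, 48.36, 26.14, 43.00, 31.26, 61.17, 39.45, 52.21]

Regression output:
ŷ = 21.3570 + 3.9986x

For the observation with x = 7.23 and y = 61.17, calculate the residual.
Residual = 10.9031

The residual is the difference between the actual value and the predicted value:

Residual = y - ŷ

Step 1: Calculate predicted value
ŷ = 21.3570 + 3.9986 × 7.23
ŷ = 50.2669

Step 2: Calculate residual
Residual = 61.17 - 50.2669
Residual = 10.9031

The residual is positive, so the observed y = 61.17 sits above the regression line (the line underestimates it by 10.9031).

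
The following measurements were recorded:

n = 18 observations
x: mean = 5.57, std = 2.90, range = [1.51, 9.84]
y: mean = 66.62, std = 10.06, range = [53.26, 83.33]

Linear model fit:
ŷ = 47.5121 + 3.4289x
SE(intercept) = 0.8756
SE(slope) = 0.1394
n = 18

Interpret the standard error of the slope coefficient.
SE(slope) = 0.1394 measures the uncertainty in the estimated slope. The coefficient is estimated precisely (SE/|β̂₁| = 4.1%).

SE(β̂₁) = 0.1394 says: if we drew many samples of n = 18 from the same population and refit each time, the fitted slopes would scatter with a standard deviation of roughly 0.1394 around the true β₁.

Relative precision:
- SE / |β̂₁| = 0.1394 / 3.4289 = 4.1%
- Rule of thumb (under 20%: precise; 20% to under 50%: moderately precise; 50% or more: imprecise) → precise

Link to the t-test: t = β̂₁ / SE(β̂₁) = 3.4289 / 0.1394 = 24.5976, the statistic for H₀: β₁ = 0.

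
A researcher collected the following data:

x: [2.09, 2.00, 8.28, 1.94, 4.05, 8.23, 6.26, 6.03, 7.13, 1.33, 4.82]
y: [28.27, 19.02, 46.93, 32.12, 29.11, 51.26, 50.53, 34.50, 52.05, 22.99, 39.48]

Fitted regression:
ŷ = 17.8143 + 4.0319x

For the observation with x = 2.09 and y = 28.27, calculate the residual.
Residual = 2.0290

The residual is the difference between the actual value and the predicted value:

Residual = y - ŷ

Step 1: Calculate predicted value
ŷ = 17.8143 + 4.0319 × 2.09
ŷ = 26.2410

Step 2: Calculate residual
Residual = 28.27 - 26.2410
Residual = 2.0290

Sign check: y > ŷ, so the point is above the line and the fit underestimates here.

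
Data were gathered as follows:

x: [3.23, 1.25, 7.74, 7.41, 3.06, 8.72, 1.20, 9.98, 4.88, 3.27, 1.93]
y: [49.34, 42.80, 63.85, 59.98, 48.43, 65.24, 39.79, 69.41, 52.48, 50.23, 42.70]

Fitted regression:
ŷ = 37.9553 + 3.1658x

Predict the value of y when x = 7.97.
ŷ = 63.1867

Plug x = 7.97 into the fitted line:

ŷ = 37.9553 + 3.1658 × 7.97
ŷ = 37.9553 + 25.2314
ŷ = 63.1867

This is the fitted mean response at that x — an individual observation would come with a wider prediction interval.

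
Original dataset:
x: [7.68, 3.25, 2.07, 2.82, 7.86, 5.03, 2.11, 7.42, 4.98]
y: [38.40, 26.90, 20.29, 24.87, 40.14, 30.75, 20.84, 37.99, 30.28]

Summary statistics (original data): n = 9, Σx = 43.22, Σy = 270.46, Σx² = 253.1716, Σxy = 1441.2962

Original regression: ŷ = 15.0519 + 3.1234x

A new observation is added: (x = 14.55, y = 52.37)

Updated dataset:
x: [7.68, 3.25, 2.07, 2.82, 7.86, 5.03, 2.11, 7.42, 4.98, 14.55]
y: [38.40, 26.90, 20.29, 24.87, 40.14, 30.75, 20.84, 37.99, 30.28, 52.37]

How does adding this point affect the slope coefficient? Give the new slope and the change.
The slope changes from 3.1234 to 2.5797 (change of -0.5437, or -17.4%).

The new point has HIGH LEVERAGE: x = 14.55 is far from the original mean x̄ = 43.22/9 ≈ 4.80 (original range [2.07, 7.86]).

Step 1: Update the sums with the new point (n goes from 9 to 10)
Σx  = 43.22 + 14.55 = 57.77
Σy  = 270.46 + 52.37 = 322.83
Σx² = 253.1716 + 14.55² = 253.1716 + 211.7025 = 464.8741
Σxy = 1441.2962 + 14.55×52.37 = 1441.2962 + 761.9835 = 2203.2797

Step 2: Recompute the slope with b₁ = (nΣxy − ΣxΣy) / (nΣx² − (Σx)²)
Numerator   = 10×2203.2797 − 57.77×322.83 = 22032.7970 − 18649.8891 = 3382.9079
Denominator = 10×464.8741 − 57.77² = 4648.7410 − 3337.3729 = 1311.3681
b₁(new) = 3382.9079 / 1311.3681 = 2.5797

(Same formula on the original sums: (9×1441.2962 − 43.22×270.46) / (9×253.1716 − 43.22²) = 1282.3846 / 410.5760 = 3.1234, matching the given fit.)

Step 3: Change in slope
Δβ₁ = 2.5797 − 3.1234 = -0.5437
Relative change = -0.5437 / 3.1234 × 100% = -17.4%
→ the slope decreases when the point is added.

A high-leverage point only changes the slope if it is off the original line; here y = 52.37 is below the original trend, so the slope decreases.
In practice: refit with and without it and report both if conclusions differ; examine leverage (hᵢ) and Cook's distance rather than deleting it automatically.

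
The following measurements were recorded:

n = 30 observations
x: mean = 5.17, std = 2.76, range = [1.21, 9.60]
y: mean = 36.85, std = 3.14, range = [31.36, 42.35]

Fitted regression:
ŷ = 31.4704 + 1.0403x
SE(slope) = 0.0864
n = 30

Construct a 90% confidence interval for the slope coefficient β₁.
The 90% CI for β₁ is (0.8933, 1.1873)

Confidence interval for the slope:

The 90% CI for β₁ is: β̂₁ ± t*(α/2, n-2) × SE(β̂₁)

Step 1: Find critical t-value
- Confidence level = 0.9
- Degrees of freedom = n - 2 = 30 - 2 = 28
- t*(α/2, 28) = 1.7011

Step 2: Calculate margin of error
Margin = 1.7011 × 0.0864 = 0.1470

Step 3: Construct interval
CI = 1.0403 ± 0.1470
CI = (0.8933, 1.1873)

Interpretation: We are 90% confident that the true slope β₁ lies between 0.8933 and 1.1873.
Both endpoints are positive, so the data support a genuinely positive slope at this confidence level.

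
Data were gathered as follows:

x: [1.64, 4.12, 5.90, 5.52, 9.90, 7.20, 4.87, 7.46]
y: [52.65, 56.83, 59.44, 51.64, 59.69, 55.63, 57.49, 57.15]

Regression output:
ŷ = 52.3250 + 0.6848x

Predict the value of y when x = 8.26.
ŷ = 57.9814

Plug x = 8.26 into the fitted line:

ŷ = 52.3250 + 0.6848 × 8.26
ŷ = 52.3250 + 5.6564
ŷ = 57.9814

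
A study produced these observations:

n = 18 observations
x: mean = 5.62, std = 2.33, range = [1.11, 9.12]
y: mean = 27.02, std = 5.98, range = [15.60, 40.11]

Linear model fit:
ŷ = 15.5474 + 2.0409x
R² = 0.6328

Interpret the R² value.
The model explains 63.28% of the variance in y (R² = 0.6328), leaving 36.72% unexplained; the fit is moderate.

R² = 1 − SS_res/SS_tot compares the residual scatter to the total scatter of y about its mean.

Here R² = 0.6328:
- Explained: 63.28% of the variation in y
- Unexplained (residual): 100% − 63.28% = 36.72%
- Rule of thumb (below 0.3 weak; 0.3 to below 0.7 moderate; 0.7 and above strong) → moderate

Calculation: R² = 1 − (SS_res / SS_tot), where SS_res is the sum of squared residuals and SS_tot the total sum of squares.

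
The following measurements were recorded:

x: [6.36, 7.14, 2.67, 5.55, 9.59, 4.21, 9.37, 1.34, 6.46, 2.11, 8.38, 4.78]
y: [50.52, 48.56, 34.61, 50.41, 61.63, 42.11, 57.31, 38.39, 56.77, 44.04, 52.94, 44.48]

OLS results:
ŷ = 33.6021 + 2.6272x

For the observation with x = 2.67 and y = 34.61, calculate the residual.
Residual = -6.0067

The residual is the difference between the actual value and the predicted value:

Residual = y - ŷ

Step 1: Calculate predicted value
ŷ = 33.6021 + 2.6272 × 2.67
ŷ = 40.6167

Step 2: Calculate residual
Residual = 34.61 - 40.6167
Residual = -6.0067

The residual is negative, so the observed y = 34.61 sits below the regression line (the line overestimates it by 6.0067).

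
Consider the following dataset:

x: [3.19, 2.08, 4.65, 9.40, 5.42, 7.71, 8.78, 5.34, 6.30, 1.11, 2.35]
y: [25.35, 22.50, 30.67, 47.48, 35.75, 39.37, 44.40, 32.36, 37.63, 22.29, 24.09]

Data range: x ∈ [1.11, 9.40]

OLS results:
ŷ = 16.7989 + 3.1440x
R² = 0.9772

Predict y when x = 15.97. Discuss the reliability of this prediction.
ŷ = 67.0086 (extrapolation — x = 15.97 lies outside [1.11, 9.40], so reliability is low).

Prediction calculation:
ŷ = 16.7989 + 3.1440 × 15.97
ŷ = 67.0086

Reliability:
- Data range: x ∈ [1.11, 9.40]
- Prediction point: x = 15.97 is 6.57 units above the observed range → this is EXTRAPOLATION, not interpolation

Why that matters here:
- There are no observations near this x to validate the fitted line there
- Real relationships often flatten, saturate, or turn nonlinear at extremes
- R² describes fit only over the sampled x values; it says nothing about behaviour beyond them

Report the number if required, but flag clearly that it is an extrapolation.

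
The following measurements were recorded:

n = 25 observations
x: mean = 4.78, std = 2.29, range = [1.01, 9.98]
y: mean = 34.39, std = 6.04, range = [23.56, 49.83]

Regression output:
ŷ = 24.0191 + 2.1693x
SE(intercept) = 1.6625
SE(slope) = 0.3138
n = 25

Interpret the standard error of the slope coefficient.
The slope 2.1693 is pinned down to within about ±0.3138 (one SE) by these data — relative uncertainty 14.5%, i.e. precise.

What SE measures:
- The standard error quantifies the sampling variability of the coefficient estimate
- It is the estimated standard deviation of β̂₁ across hypothetical repeated samples of the same size
- Smaller SE → more precise estimate

Relative precision:
- SE / |β̂₁| = 0.3138 / 2.1693 = 14.5%
- Rule of thumb (under 20%: precise; 20% to under 50%: moderately precise; 50% or more: imprecise) → precise

Link to the t-test: t = β̂₁ / SE(β̂₁) = 2.1693 / 0.3138 = 6.9130, the statistic for H₀: β₁ = 0.

What drives SE(β̂₁): larger n (here n = 25) → smaller SE; wider spread of x values → smaller SE; more residual scatter → larger SE.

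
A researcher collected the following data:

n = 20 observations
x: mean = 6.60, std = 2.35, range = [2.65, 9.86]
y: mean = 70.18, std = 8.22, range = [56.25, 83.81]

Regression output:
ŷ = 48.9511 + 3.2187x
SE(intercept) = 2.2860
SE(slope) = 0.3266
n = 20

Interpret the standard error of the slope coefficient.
The slope 3.2187 is pinned down to within about ±0.3266 (one SE) by these data — relative uncertainty 10.1%, i.e. precise.

What SE measures:
- The standard error quantifies the sampling variability of the coefficient estimate
- It is the estimated standard deviation of β̂₁ across hypothetical repeated samples of the same size
- Smaller SE → more precise estimate

Relative precision:
- SE / |β̂₁| = 0.3266 / 3.2187 = 10.1%
- Rule of thumb (under 20%: precise; 20% to under 50%: moderately precise; 50% or more: imprecise) → precise

Link to interval estimation: a confidence interval for β₁ is β̂₁ ± t* × 0.3266, so SE sets the half-width per unit of t*.

What drives SE(β̂₁): more residual scatter → larger SE; larger n (here n = 20) → smaller SE.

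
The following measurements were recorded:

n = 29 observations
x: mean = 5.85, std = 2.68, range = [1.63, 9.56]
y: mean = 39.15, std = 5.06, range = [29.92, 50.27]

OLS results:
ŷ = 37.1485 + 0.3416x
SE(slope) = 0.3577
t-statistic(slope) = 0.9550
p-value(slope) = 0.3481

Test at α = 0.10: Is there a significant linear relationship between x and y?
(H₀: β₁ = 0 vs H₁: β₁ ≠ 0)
Fail to reject H₀: p-value = 0.3481 ≥ α = 0.10. The linear relationship is not significant at the 10% level.

Hypothesis test for the slope coefficient:

H₀: β₁ = 0 (no linear relationship)
H₁: β₁ ≠ 0 (linear relationship exists)

Test statistic: t = β̂₁ / SE(β̂₁) = 0.3416 / 0.3577 = 0.9550

p = 0.3481: how often a slope estimate this far from 0 (in SE units) would arise by chance if β₁ were truly 0.

Decision rule: reject H₀ if p-value < α.
p-value = 0.3481 ≥ α = 0.10 → fail to reject H₀.

There is not sufficient evidence at the 10% significance level to conclude that a linear relationship exists between x and y.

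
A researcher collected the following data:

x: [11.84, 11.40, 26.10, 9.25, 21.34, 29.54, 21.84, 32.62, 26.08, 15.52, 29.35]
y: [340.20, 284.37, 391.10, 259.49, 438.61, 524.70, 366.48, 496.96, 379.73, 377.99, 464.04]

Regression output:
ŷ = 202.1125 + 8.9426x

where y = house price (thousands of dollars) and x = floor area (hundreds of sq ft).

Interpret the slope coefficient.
On average, house price is about 8.9426 thousand dollars higher for every extra hundred sq ft of floor area.

The slope coefficient β₁ = 8.9426 represents the marginal effect of floor area on house price.

Interpretation:
- Floor area up by 1 hundred sq ft → predicted house price increases by 8.9426 thousand dollars
- This is a linear approximation: the same per-unit change is assumed across the whole observed x range
- The sign (+) gives the direction; the magnitude 8.9426 gives the size of the effect per hundred sq ft

(β₀ = 202.1125 is the fitted value at x = 0 and is not part of the slope interpretation.)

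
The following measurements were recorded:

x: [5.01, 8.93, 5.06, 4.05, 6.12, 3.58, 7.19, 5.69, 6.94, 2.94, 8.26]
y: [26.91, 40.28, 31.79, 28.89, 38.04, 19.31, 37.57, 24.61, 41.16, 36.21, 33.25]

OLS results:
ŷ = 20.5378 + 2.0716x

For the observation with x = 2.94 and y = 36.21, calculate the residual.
Residual = 9.5817

The residual is the difference between the actual value and the predicted value:

Residual = y - ŷ

Step 1: Calculate predicted value
ŷ = 20.5378 + 2.0716 × 2.94
ŷ = 26.6283

Step 2: Calculate residual
Residual = 36.21 - 26.6283
Residual = 9.5817

Sign check: y > ŷ, so the point is above the line and the fit underestimates here.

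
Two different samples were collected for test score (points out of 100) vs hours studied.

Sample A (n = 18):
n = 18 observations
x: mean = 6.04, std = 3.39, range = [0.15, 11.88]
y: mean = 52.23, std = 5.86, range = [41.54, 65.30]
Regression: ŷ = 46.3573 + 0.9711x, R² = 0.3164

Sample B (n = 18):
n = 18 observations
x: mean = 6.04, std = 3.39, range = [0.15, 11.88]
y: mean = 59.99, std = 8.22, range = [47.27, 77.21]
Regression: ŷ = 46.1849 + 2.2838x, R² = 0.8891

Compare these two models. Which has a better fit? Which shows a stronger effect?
Model B has the better fit (R² = 0.8891 vs 0.3164). Model B shows the stronger effect (|β₁| = 2.2838 vs 0.9711).

Model Comparison:

Which explains more variance? (R²)
- Model A: R² = 0.3164 → 31.64% of variance in test score explained
- Model B: R² = 0.8891 → 88.91% of variance in test score explained
- 0.8891 > 0.3164 → Model B has the better fit

Strength of effect — compare |β₁|:
- Model A: β₁ = 0.9711 → predicted test score rises 0.9711 points per additional hour of study time
- Model B: β₁ = 2.2838 → predicted test score rises 2.2838 points per additional hour of study time
- |0.9711| < |2.2838| → Model B shows the stronger marginal effect

Notes:
- The two samples could reflect different populations, time periods, or measurement quality.
- R² measures how tightly points cluster around the line; β₁ measures how steep the line is — they answer different questions.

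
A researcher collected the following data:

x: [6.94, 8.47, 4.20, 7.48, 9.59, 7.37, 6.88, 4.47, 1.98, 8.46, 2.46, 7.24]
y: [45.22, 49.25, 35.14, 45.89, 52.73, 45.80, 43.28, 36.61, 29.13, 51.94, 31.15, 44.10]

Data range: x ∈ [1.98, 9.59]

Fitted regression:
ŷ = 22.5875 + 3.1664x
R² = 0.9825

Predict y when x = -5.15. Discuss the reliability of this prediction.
ŷ = 6.2805 (extrapolation — x = -5.15 lies outside [1.98, 9.59], so reliability is low).

Prediction calculation:
ŷ = 22.5875 + 3.1664 × (-5.15)
ŷ = 6.2805

Reliability:
- Data range: x ∈ [1.98, 9.59]
- Prediction point: x = -5.15 is 7.13 units below the observed range → this is EXTRAPOLATION, not interpolation

Why that matters here:
- The standard error of prediction grows with (x − x̄)², and x = -5.15 is far from x̄ = 6.29
- Real relationships often flatten, saturate, or turn nonlinear at extremes

The R² = 0.9825 only validates the fit within [1.98, 9.59]; treat ŷ = 6.2805 with caution.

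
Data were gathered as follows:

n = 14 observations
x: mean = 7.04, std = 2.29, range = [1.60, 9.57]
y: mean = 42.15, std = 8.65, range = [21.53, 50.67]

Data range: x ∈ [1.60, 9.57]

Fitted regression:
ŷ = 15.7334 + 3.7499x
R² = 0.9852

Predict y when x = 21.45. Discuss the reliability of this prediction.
ŷ = 96.1688, but this is extrapolation (above the data range [1.60, 9.57]) and may be unreliable.

Prediction calculation:
ŷ = 15.7334 + 3.7499 × 21.45
ŷ = 96.1688

Reliability:
- Data range: x ∈ [1.60, 9.57]
- Prediction point: x = 21.45 is 11.88 units above the observed range → this is EXTRAPOLATION, not interpolation

Why that matters here:
- R² describes fit only over the sampled x values; it says nothing about behaviour beyond them
- The standard error of prediction grows with (x − x̄)², and x = 21.45 is far from x̄ = 7.04
- Real relationships often flatten, saturate, or turn nonlinear at extremes

The R² = 0.9852 only validates the fit within [1.60, 9.57]; treat ŷ = 96.1688 with caution.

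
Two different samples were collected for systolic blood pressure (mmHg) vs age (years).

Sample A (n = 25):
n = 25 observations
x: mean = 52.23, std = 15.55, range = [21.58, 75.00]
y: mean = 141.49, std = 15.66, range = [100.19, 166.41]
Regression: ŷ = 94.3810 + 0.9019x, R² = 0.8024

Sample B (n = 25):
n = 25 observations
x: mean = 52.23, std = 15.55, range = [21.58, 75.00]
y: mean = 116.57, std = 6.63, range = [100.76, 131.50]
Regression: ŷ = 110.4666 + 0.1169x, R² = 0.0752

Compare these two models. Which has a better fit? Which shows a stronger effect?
Model A has the better fit (R² = 0.8024 vs 0.0752). Model A shows the stronger effect (|β₁| = 0.9019 vs 0.1169).

Model Comparison:

Goodness of fit (R²):
- Model A: R² = 0.8024 → 80.24% of variance in blood pressure explained
- Model B: R² = 0.0752 → 7.52% of variance in blood pressure explained
- 0.8024 > 0.0752 → Model A has the better fit

Which has the larger per-year effect? (|β₁|)
- Model A: β₁ = 0.9019 → predicted blood pressure rises 0.9019 mmHg per additional year of age
- Model B: β₁ = 0.1169 → predicted blood pressure rises 0.1169 mmHg per additional year of age
- |0.9019| > |0.1169| → Model A shows the stronger marginal effect

Notes:
- The two samples could reflect different populations, time periods, or measurement quality.
- R² measures how tightly points cluster around the line; β₁ measures how steep the line is — they answer different questions.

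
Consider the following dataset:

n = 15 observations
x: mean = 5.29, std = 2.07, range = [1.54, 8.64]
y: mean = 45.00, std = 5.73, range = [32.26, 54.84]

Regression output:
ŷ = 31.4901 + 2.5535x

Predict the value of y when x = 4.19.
ŷ = 42.1893

Plug x = 4.19 into the fitted line:

ŷ = 31.4901 + 2.5535 × 4.19
ŷ = 31.4901 + 10.6992
ŷ = 42.1893

This is the fitted mean response at that x — an individual observation would come with a wider prediction interval.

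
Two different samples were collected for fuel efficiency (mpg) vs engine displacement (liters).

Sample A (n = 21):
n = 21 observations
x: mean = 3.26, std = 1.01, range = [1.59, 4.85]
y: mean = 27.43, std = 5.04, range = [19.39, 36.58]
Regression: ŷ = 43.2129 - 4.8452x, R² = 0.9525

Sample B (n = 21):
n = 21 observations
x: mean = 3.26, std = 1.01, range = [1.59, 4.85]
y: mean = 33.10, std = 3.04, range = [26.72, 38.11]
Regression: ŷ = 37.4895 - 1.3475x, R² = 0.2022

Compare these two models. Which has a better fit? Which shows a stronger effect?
Model A has the better fit (R² = 0.9525 vs 0.2022). Model A shows the stronger effect (|β₁| = 4.8452 vs 1.3475).

Model Comparison:

Which explains more variance? (R²)
- Model A: R² = 0.9525 → 95.25% of variance in fuel efficiency explained
- Model B: R² = 0.2022 → 20.22% of variance in fuel efficiency explained
- 0.9525 > 0.2022 → Model A has the better fit

Strength of effect — compare |β₁|:
- Model A: β₁ = -4.8452 → predicted fuel efficiency falls 4.8452 mpg per additional liter of engine displacement
- Model B: β₁ = -1.3475 → predicted fuel efficiency falls 1.3475 mpg per additional liter of engine displacement
- |-4.8452| > |-1.3475| → Model A shows the stronger marginal effect

Note: A better fit (higher R²) doesn't necessarily mean a more important relationship.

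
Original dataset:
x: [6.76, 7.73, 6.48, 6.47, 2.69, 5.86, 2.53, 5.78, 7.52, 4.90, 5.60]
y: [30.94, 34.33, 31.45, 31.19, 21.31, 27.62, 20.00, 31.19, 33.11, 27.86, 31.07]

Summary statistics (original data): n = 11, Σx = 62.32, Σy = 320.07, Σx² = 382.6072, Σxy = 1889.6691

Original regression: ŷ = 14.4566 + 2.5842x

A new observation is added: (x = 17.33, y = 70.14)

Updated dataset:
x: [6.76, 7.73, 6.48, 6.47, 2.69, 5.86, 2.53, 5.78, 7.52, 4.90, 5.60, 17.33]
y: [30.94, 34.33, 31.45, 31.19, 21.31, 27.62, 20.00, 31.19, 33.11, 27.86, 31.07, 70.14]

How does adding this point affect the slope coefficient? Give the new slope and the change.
Adding the point moves β₁ from 2.5842 to 3.3397, i.e. it increases by 0.7555 (+29.2%).

The new point has HIGH LEVERAGE: x = 17.33 is far from the original mean x̄ = 62.32/11 ≈ 5.67 (original range [2.53, 7.73]).

Step 1: Update the sums with the new point (n goes from 11 to 12)
Σx  = 62.32 + 17.33 = 79.65
Σy  = 320.07 + 70.14 = 390.21
Σx² = 382.6072 + 17.33² = 382.6072 + 300.3289 = 682.9361
Σxy = 1889.6691 + 17.33×70.14 = 1889.6691 + 1215.5262 = 3105.1953

Step 2: Recompute the slope with b₁ = (nΣxy − ΣxΣy) / (nΣx² − (Σx)²)
Numerator   = 12×3105.1953 − 79.65×390.21 = 37262.3436 − 31080.2265 = 6182.1171
Denominator = 12×682.9361 − 79.65² = 8195.2332 − 6344.1225 = 1851.1107
b₁(new) = 6182.1171 / 1851.1107 = 3.3397

(Same formula on the original sums: (11×1889.6691 − 62.32×320.07) / (11×382.6072 − 62.32²) = 839.5977 / 324.8968 = 2.5842, matching the given fit.)

Step 3: Change in slope
Δβ₁ = 3.3397 − 2.5842 = +0.7555
Relative change = +0.7555 / 2.5842 × 100% = +29.2%
→ the slope increases when the point is added.

A high-leverage point only changes the slope if it is off the original line; here y = 70.14 is above the original trend, so the slope increases.
In practice: investigate whether it comes from the same population as the rest of the sample.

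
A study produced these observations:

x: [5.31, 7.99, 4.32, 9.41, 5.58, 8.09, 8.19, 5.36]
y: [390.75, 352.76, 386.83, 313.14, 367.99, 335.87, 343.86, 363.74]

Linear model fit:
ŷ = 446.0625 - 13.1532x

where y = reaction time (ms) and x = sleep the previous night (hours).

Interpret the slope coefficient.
On average, reaction time is about 13.1532 ms lower for every extra hour of sleep.

β₁ = -13.1532 is the change in predicted reaction time (ms) per additional hour of sleep.

Interpretation:
- Sleep up by 1 hour → predicted reaction time decreases by 13.1532 ms
- The effect is assumed constant over the observed range of x (linearity)
- The sign (−) gives the direction; the magnitude 13.1532 gives the size of the effect per hour

(β₀ = 446.0625 is the fitted value at x = 0 and is not part of the slope interpretation.)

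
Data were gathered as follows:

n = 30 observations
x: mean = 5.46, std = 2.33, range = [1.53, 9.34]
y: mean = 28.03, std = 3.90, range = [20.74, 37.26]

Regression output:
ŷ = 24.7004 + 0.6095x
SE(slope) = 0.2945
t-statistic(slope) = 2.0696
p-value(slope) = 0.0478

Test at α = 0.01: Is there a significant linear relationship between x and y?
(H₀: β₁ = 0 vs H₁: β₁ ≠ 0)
Fail to reject H₀: p-value = 0.0478 ≥ α = 0.01. The linear relationship is not significant at the 1% level.

Hypothesis test for the slope coefficient:

H₀: β₁ = 0 (no linear relationship)
H₁: β₁ ≠ 0 (linear relationship exists)

Test statistic: t = β̂₁ / SE(β̂₁) = 0.6095 / 0.2945 = 2.0696

The p-value (0.0478) is the probability, under H₀, of a t-statistic at least as extreme as |t| = 2.0696 (two-sided, df = n − 2 = 28).

Decision rule: reject H₀ if p-value < α.
p-value = 0.0478 ≥ α = 0.01 → fail to reject H₀.

At α = 0.01 the data do not provide convincing evidence of a nonzero slope.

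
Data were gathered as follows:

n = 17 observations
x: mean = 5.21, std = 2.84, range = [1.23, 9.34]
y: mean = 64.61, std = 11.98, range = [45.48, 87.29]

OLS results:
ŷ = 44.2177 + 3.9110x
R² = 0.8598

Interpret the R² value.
About 85.98% of the variability in y is accounted for by the regression on x (R² = 0.8598) — a strong linear fit.

R² = 1 − SS_res/SS_tot compares the residual scatter to the total scatter of y about its mean.

Here R² = 0.8598:
- Explained: 85.98% of the variation in y
- Unexplained (residual): 100% − 85.98% = 14.02%
- Rule of thumb (below 0.3 weak; 0.3 to below 0.7 moderate; 0.7 and above strong) → strong

Note: R² never decreases when predictors are added, so it should not be used alone to compare models of different size.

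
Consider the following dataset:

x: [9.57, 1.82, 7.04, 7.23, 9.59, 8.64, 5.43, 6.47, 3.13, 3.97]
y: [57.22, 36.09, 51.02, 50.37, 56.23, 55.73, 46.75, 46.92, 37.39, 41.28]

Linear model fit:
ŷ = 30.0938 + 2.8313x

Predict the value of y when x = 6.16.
ŷ = 47.5346

To predict y for x = 6.16, substitute into the regression equation:

ŷ = 30.0938 + 2.8313 × 6.16
ŷ = 30.0938 + 17.4408
ŷ = 47.5346

This is a point prediction; actual observations scatter around it by roughly the residual standard deviation.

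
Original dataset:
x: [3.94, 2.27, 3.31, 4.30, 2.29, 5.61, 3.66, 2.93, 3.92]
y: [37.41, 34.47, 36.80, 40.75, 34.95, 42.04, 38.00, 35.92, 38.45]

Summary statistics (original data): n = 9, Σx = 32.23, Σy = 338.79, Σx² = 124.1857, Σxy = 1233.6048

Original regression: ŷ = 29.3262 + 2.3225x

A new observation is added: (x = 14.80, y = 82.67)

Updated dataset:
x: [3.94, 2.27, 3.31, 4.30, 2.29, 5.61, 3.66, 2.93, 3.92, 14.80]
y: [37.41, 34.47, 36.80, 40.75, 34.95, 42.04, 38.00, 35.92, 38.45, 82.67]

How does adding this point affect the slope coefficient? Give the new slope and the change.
New slope β₁ = 3.8920 versus 2.3225 before: a change of +1.5695 (+67.6%).

The new point has HIGH LEVERAGE: x = 14.80 is far from the original mean x̄ = 32.23/9 ≈ 3.58 (original range [2.27, 5.61]).

Step 1: Update the sums with the new point (n goes from 9 to 10)
Σx  = 32.23 + 14.80 = 47.03
Σy  = 338.79 + 82.67 = 421.46
Σx² = 124.1857 + 14.80² = 124.1857 + 219.0400 = 343.2257
Σxy = 1233.6048 + 14.80×82.67 = 1233.6048 + 1223.5160 = 2457.1208

Step 2: Recompute the slope with b₁ = (nΣxy − ΣxΣy) / (nΣx² − (Σx)²)
Numerator   = 10×2457.1208 − 47.03×421.46 = 24571.2080 − 19821.2638 = 4749.9442
Denominator = 10×343.2257 − 47.03² = 3432.2570 − 2211.8209 = 1220.4361
b₁(new) = 4749.9442 / 1220.4361 = 3.8920

(Same formula on the original sums: (9×1233.6048 − 32.23×338.79) / (9×124.1857 − 32.23²) = 183.2415 / 78.8984 = 2.3225, matching the given fit.)

Step 3: Change in slope
Δβ₁ = 3.8920 − 2.3225 = +1.5695
Relative change = +1.5695 / 2.3225 × 100% = +67.6%
→ the slope increases when the point is added.

Because the point sits above the extension of the original line at a high-leverage x, it tilts the fit up.
In practice: refit with and without it and report both if conclusions differ; check such a point for data-entry or measurement error.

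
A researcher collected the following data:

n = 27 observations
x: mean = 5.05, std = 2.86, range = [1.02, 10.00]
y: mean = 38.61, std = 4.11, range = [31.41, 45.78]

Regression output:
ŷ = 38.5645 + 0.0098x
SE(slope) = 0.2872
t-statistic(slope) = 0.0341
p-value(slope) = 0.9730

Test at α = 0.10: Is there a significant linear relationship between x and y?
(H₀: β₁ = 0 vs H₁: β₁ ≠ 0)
Fail to reject H₀: p-value = 0.9730 ≥ α = 0.10. The linear relationship is not significant at the 10% level.

Hypothesis test for the slope coefficient:

H₀: β₁ = 0 (no linear relationship)
H₁: β₁ ≠ 0 (linear relationship exists)

Test statistic: t = β̂₁ / SE(β̂₁) = 0.0098 / 0.2872 = 0.0341

p = 0.9730: how often a slope estimate this far from 0 (in SE units) would arise by chance if β₁ were truly 0.

Decision rule: reject H₀ if p-value < α.
p-value = 0.9730 ≥ α = 0.10 → fail to reject H₀.

There is not sufficient evidence at the 10% significance level to conclude that a linear relationship exists between x and y.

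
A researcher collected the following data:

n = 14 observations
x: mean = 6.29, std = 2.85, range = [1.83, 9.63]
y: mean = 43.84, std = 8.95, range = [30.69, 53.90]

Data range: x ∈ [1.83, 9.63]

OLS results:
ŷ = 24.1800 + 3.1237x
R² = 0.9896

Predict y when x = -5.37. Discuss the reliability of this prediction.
The equation gives ŷ = 7.4057; however x = -5.37 is 7.20 units below the observed range, so this extrapolated value should not be trusted.

Prediction calculation:
ŷ = 24.1800 + 3.1237 × (-5.37)
ŷ = 7.4057

Reliability:
- Data range: x ∈ [1.83, 9.63]
- Prediction point: x = -5.37 is 7.20 units below the observed range → this is EXTRAPOLATION, not interpolation

Why that matters here:
- There are no observations near this x to validate the fitted line there
- R² describes fit only over the sampled x values; it says nothing about behaviour beyond them
- The standard error of prediction grows with (x − x̄)², and x = -5.37 is far from x̄ = 6.29

Report the number if required, but flag clearly that it is an extrapolation.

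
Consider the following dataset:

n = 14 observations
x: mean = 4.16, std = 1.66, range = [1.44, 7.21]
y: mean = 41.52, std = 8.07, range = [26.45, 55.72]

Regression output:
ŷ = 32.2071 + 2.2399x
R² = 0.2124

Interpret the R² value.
R² = 0.2124 means 21.24% of the variation in y is explained by the linear relationship with x. This indicates a weak fit.

R² (coefficient of determination) measures the proportion of variance in y explained by the regression model.

Here R² = 0.2124:
- Explained: 21.24% of the variation in y
- Unexplained (residual): 100% − 21.24% = 78.76%
- Rule of thumb (below 0.3 weak; 0.3 to below 0.7 moderate; 0.7 and above strong) → weak

Note: R² never decreases when predictors are added, so it should not be used alone to compare models of different size.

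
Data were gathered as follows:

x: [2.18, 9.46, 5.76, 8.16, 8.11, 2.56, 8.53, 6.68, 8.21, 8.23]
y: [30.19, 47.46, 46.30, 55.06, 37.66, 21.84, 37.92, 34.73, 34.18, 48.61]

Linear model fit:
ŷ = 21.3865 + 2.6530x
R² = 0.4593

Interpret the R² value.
About 45.93% of the variability in y is accounted for by the regression on x (R² = 0.4593) — a moderate linear fit.

R² = 1 − SS_res/SS_tot compares the residual scatter to the total scatter of y about its mean.

Here R² = 0.4593:
- Explained: 45.93% of the variation in y
- Unexplained (residual): 100% − 45.93% = 54.07%
- Rule of thumb (below 0.3 weak; 0.3 to below 0.7 moderate; 0.7 and above strong) → moderate

Calculation: R² = 1 − (SS_res / SS_tot), where SS_res is the sum of squared residuals and SS_tot the total sum of squares.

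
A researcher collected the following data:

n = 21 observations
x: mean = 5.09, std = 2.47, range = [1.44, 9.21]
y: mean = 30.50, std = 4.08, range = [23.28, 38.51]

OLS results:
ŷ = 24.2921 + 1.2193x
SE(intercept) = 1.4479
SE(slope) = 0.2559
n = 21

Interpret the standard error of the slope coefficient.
SE(β̂₁) = 0.2559 is the estimated standard deviation of the slope estimate across repeated samples; relative to β̂₁ = 1.2193 that is 21.0%, a moderately precise estimate.

SE(β̂₁) = 0.2559 says: if we drew many samples of n = 21 from the same population and refit each time, the fitted slopes would scatter with a standard deviation of roughly 0.2559 around the true β₁.

Relative precision:
- SE / |β̂₁| = 0.2559 / 1.2193 = 21.0%
- Rule of thumb (under 20%: precise; 20% to under 50%: moderately precise; 50% or more: imprecise) → moderately precise

Link to the t-test: t = β̂₁ / SE(β̂₁) = 1.2193 / 0.2559 = 4.7648, the statistic for H₀: β₁ = 0.

What drives SE(β̂₁): larger n (here n = 21) → smaller SE; wider spread of x values → smaller SE; more residual scatter → larger SE.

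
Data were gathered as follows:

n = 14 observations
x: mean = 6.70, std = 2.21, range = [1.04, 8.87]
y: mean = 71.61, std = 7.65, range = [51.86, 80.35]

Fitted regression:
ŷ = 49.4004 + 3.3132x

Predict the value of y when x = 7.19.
ŷ = 73.2223

To predict y for x = 7.19, substitute into the regression equation:

ŷ = 49.4004 + 3.3132 × 7.19
ŷ = 49.4004 + 23.8219
ŷ = 73.2223

This is a point prediction; actual observations scatter around it by roughly the residual standard deviation.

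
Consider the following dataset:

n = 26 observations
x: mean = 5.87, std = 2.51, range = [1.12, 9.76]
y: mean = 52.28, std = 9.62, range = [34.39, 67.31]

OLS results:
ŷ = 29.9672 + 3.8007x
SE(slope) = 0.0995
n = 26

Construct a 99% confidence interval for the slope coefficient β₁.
The 99% CI for β₁ is (3.5224, 4.0790)

Confidence interval for the slope:

The 99% CI for β₁ is: β̂₁ ± t*(α/2, n-2) × SE(β̂₁)

Step 1: Find critical t-value
- Confidence level = 0.99
- Degrees of freedom = n - 2 = 26 - 2 = 24
- t*(α/2, 24) = 2.7969

Step 2: Calculate margin of error
Margin = 2.7969 × 0.0995 = 0.2783

Step 3: Construct interval
CI = 3.8007 ± 0.2783
CI = (3.5224, 4.0790)

Interpretation: each one-unit increase in x is associated with a change in mean y of between 3.5224 and 4.0790, with 99% confidence.
Since 0 is outside the interval, a two-sided test at α = 0.01 would reject H₀: β₁ = 0.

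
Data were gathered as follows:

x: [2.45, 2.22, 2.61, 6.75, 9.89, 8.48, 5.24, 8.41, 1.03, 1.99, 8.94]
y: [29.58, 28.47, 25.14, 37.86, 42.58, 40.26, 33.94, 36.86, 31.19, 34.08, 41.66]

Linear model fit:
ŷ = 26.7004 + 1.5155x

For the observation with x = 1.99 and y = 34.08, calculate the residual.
Residual = 4.3638

The residual is the difference between the actual value and the predicted value:

Residual = y - ŷ

Step 1: Calculate predicted value
ŷ = 26.7004 + 1.5155 × 1.99
ŷ = 29.7162

Step 2: Calculate residual
Residual = 34.08 - 29.7162
Residual = 4.3638

Interpretation: the model underestimates the actual value by 4.3638 at this point (positive residual → observation lies above the fitted line).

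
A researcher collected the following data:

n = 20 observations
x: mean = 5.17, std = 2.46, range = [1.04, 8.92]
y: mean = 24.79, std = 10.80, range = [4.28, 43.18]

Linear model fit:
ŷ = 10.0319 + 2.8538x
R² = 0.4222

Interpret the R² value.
About 42.22% of the variability in y is accounted for by the regression on x (R² = 0.4222) — a moderate linear fit.

The coefficient of determination R² is the fraction of the total variation in y that the fitted line accounts for.

Here R² = 0.4222:
- Explained: 42.22% of the variation in y
- Unexplained (residual): 100% − 42.22% = 57.78%
- Rule of thumb (below 0.3 weak; 0.3 to below 0.7 moderate; 0.7 and above strong) → moderate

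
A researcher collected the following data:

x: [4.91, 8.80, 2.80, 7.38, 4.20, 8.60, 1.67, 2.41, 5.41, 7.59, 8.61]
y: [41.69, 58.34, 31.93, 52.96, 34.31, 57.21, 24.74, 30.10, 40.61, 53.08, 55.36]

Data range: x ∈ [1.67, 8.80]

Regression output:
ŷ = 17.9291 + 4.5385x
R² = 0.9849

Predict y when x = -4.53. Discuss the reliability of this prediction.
ŷ = -2.6303 (extrapolation — x = -4.53 lies outside [1.67, 8.80], so reliability is low).

Prediction calculation:
ŷ = 17.9291 + 4.5385 × (-4.53)
ŷ = -2.6303

Reliability:
- Data range: x ∈ [1.67, 8.80]
- Prediction point: x = -4.53 is 6.20 units below the observed range → this is EXTRAPOLATION, not interpolation

Why that matters here:
- R² describes fit only over the sampled x values; it says nothing about behaviour beyond them
- Real relationships often flatten, saturate, or turn nonlinear at extremes
- The standard error of prediction grows with (x − x̄)², and x = -4.53 is far from x̄ = 5.67

The R² = 0.9849 only validates the fit within [1.67, 8.80]; treat ŷ = -2.6303 with caution.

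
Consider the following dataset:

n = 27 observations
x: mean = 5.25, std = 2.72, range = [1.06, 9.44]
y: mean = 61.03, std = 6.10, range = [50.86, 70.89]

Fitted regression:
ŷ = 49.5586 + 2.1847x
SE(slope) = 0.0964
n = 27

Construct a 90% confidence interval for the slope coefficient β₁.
The 90% CI for β₁ is (2.0200, 2.3494)

Confidence interval for the slope:

The 90% CI for β₁ is: β̂₁ ± t*(α/2, n-2) × SE(β̂₁)

Step 1: Find critical t-value
- Confidence level = 0.9
- Degrees of freedom = n - 2 = 27 - 2 = 25
- t*(α/2, 25) = 1.7081

Step 2: Calculate margin of error
Margin = 1.7081 × 0.0964 = 0.1647

Step 3: Construct interval
CI = 2.1847 ± 0.1647
CI = (2.0200, 2.3494)

Interpretation: each one-unit increase in x is associated with a change in mean y of between 2.0200 and 2.3494, with 90% confidence.
The interval does not include 0, suggesting a significant linear relationship.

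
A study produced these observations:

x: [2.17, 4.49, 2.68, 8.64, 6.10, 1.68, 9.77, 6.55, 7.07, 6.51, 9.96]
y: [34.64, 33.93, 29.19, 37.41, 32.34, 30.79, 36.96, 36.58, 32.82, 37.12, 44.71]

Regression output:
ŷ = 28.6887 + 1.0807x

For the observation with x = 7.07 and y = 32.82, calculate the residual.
Residual = -3.5092

The residual is the difference between the actual value and the predicted value:

Residual = y - ŷ

Step 1: Calculate predicted value
ŷ = 28.6887 + 1.0807 × 7.07
ŷ = 36.3292

Step 2: Calculate residual
Residual = 32.82 - 36.3292
Residual = -3.5092

Interpretation: the model overestimates the actual value by 3.5092 at this point (negative residual → observation lies below the fitted line).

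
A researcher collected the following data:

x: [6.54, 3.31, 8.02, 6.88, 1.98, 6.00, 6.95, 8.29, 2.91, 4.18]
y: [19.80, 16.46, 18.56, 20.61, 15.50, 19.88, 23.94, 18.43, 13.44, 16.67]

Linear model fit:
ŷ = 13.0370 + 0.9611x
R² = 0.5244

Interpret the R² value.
The model explains 52.44% of the variance in y (R² = 0.5244), leaving 47.56% unexplained; the fit is moderate.

R² (coefficient of determination) measures the proportion of variance in y explained by the regression model.

Here R² = 0.5244:
- Explained: 52.44% of the variation in y
- Unexplained (residual): 100% − 52.44% = 47.56%
- Rule of thumb (below 0.3 weak; 0.3 to below 0.7 moderate; 0.7 and above strong) → moderate

Equivalently, for simple linear regression R² = r², so |r| = √0.5244 ≈ 0.7242.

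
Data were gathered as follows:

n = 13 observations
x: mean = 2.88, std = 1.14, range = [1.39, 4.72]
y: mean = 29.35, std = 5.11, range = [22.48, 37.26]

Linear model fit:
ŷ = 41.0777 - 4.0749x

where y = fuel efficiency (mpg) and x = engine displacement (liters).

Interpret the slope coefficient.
On average, fuel efficiency is about 4.0749 mpg lower for every extra liter of engine displacement.

The slope coefficient β₁ = -4.0749 represents the marginal effect of engine displacement on fuel efficiency.

Interpretation:
- Engine displacement up by 1 liter → predicted fuel efficiency decreases by 4.0749 mpg
- The effect is assumed constant over the observed range of x (linearity)
- The sign (−) gives the direction; the magnitude 4.0749 gives the size of the effect per liter

(β₀ = 41.0777 is the fitted value at x = 0 and is not part of the slope interpretation.)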